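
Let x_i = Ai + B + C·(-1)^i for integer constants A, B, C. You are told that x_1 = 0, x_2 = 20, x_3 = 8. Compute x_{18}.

84

At i = 1, 2, 3: A + B - C = 0; 2A + B + C = 20; 3A + B - C = 8.
Subtracting the first from the second: A + 2C = 20.
Subtracting the second from the third: A - 2C = -12.
Solving: C = 8, A = 4, then B = 4.
Hence x_{18} = 4·18 + 4 + 8·1 = 84.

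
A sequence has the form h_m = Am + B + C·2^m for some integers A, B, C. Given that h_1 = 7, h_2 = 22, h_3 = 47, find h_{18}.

The three given values yield: A + B + 2C = 7; 2A + B + 4C = 22; 3A + B + 8C = 47.
Subtracting the first from the second: A + 2C = 15.
Subtracting the second from the third: A + 4C = 25.
Solving: C = 5, A = 5, then B = -8.
So h_m = 5·m + (-8) + 5·2^m; at m=18 this is 1310802.

1310802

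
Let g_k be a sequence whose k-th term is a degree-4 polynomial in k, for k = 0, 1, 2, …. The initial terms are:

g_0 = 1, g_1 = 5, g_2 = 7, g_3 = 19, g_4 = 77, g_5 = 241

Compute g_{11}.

1st diffs: 4, 2, 12, 58, 164.
2nd diffs: -2, 10, 46, 106.
3rd diffs: 12, 36, 60.
4th diffs: 24, 24 (constant).
So g_k = k^4 - 4k^3 + 4k^2 + 3k + 1.
Evaluating at k = 11 gives g_{11} = 9835.

9835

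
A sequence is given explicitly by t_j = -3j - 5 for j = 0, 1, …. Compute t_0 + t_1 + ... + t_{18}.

Over j = 0..18: Σj = 171.
Total = (-3)·171 + (-5)·19 = -608.

-608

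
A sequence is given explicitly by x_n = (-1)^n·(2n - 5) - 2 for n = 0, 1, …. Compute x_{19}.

-35

(-1)^19 = -1; 2n - 5 at n=19 is 33; so x_{19} = -35.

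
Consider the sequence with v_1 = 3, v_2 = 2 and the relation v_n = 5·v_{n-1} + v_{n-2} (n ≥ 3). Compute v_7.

9383

Step forward from the initial values:
v_3 = 13, v_4 = 67, v_5 = 348, v_6 = 1807, v_7 = 9383.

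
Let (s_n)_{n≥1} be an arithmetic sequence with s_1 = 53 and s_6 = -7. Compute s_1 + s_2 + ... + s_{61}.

Common difference d = (-7 - 53) / (6 - 1) = -12.
s_n = 53 + (n - 1)·(-12).
s_{61} = -667; S = 61·(53 + (-667))/2 = -18727.

-18727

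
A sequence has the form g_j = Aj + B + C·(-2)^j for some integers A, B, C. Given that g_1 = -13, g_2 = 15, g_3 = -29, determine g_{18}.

1048639

The three given values yield: A + B - 2C = -13; 2A + B + 4C = 15; 3A + B - 8C = -29.
Subtracting the first from the second: A + 6C = 28.
Subtracting the second from the third: A - 12C = -44.
Solving: C = 4, A = 4, then B = -9.
Therefore g_{18} = 72 + (-9) + 4·262144 = 1048639.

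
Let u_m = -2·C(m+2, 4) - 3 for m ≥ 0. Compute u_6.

C(8, 4) = 70, so u_6 = -143.

-143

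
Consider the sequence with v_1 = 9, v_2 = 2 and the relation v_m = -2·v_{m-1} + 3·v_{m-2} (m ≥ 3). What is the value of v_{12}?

-310000

v_3 = 23  v_4 = -40  v_5 = 149  v_6 = -418  v_7 = 1283  v_8 = -3820  v_9 = 11489  v_{10} = -34438  v_{11} = 103343  v_{12} = -310000.
(Characteristic roots are 1 and -3.)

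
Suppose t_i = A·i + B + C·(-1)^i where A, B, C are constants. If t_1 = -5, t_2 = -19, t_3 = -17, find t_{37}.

-221

At i = 1, 2, 3: A + B - C = -5; 2A + B + C = -19; 3A + B - C = -17.
Subtracting the first from the second: A + 2C = -14.
Subtracting the second from the third: A - 2C = 2.
Solving: C = -4, A = -6, then B = -3.
Hence t_{37} = -6·37 + (-3) + (-4)·(-1) = -221.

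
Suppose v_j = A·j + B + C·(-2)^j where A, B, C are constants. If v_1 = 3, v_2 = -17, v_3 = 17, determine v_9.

1517

Plug in j = 1, 2, 3: A + B - 2C = 3; 2A + B + 4C = -17; 3A + B - 8C = 17.
Subtracting the first from the second: A + 6C = -20.
Subtracting the second from the third: A - 12C = 34.
Solving: C = -3, A = -2, then B = -1.
Therefore v_9 = -18 + (-1) + (-3)·(-512) = 1517.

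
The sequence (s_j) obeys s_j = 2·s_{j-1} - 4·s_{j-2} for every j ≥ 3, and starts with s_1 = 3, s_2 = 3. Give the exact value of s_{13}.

12288

Step forward from the initial values:
s_3 = -6;  s_4 = -24;  s_5 = -24;  …;  s_{10} = -1536;  s_{11} = -1536;  s_{12} = 3072;  s_{13} = 12288.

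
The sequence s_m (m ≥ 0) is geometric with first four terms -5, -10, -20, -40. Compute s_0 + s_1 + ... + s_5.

-315

Common ratio r = 2.
s_m = (-5)·2^(m-0).
S = (-5)·(2^6 - 1)/(2 - 1) = (-5)·(64 - 1)/(1) = -315.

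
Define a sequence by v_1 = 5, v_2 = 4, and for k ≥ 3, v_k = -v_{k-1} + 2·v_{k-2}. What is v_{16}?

-10918

Step forward from the initial values:
v_3 = 6; v_4 = 2; v_5 = 10; …; v_{13} = 1370; v_{14} = -2726; v_{15} = 5466; v_{16} = -10918.
(Characteristic roots are 1 and -2.)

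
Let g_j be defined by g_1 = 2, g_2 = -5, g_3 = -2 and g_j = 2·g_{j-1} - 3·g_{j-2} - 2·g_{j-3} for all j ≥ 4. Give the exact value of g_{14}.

-5605

Applying the relation repeatedly:
g_4 = 7, g_5 = 30, g_6 = 43, …, g_{11} = 1390, g_{12} = 4503, g_{13} = 5342, g_{14} = -5605.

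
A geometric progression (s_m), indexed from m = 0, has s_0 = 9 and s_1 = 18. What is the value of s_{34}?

154618822656

Common ratio r = 2.
s_m = 9·2^(m-0).
s_{34} = 9·2^34 = 154618822656.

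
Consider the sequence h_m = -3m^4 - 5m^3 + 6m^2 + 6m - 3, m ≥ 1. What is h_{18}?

-342039

h_{18} = -3·18^4 - 5·18^3 + 6·18^2 + 6·18 - 3 = -342039.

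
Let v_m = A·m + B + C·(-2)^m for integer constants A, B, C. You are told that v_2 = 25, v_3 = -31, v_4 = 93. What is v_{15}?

Plug in m = 2, 3, 4: 2A + B + 4C = 25; 3A + B - 8C = -31; 4A + B + 16C = 93.
Subtracting the first from the second: A - 12C = -56.
Subtracting the second from the third: A + 24C = 124.
Solving: C = 5, A = 4, then B = -3.
So v_m = 4·m + (-3) + 5·(-2)^m; at m=15 this is -163783.

-163783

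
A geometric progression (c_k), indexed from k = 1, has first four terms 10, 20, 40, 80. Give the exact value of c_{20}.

Common ratio r = 2.
c_k = 10·2^(k-1).
c_{20} = 10·2^19 = 5242880.

5242880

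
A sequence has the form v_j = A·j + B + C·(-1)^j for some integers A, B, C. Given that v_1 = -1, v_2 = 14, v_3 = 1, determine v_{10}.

At j = 1, 2, 3: A + B - C = -1; 2A + B + C = 14; 3A + B - C = 1.
Subtracting the first from the second: A + 2C = 15.
Subtracting the second from the third: A - 2C = -13.
Solving: C = 7, A = 1, then B = 5.
Hence v_{10} = 1·10 + 5 + 7·1 = 22.

22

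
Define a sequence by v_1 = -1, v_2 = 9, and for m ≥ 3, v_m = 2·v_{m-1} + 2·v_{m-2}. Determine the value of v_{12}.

151072

Compute successive terms:
v_3 = 16;  v_4 = 50;  v_5 = 132;  v_6 = 364;  v_7 = 992;  v_8 = 2712;  v_9 = 7408;  v_{10} = 20240;  v_{11} = 55296;  v_{12} = 151072.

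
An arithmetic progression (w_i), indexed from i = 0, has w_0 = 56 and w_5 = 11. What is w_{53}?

Common difference d = (11 - 56) / (5 - 0) = -9.
w_i = 56 + (i - 0)·(-9).
w_{53} = 56 + 53·(-9) = -421.

-421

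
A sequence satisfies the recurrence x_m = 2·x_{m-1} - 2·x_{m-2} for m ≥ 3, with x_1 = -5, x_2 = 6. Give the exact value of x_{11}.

x_3 = 22; x_4 = 32; x_5 = 20; x_6 = -24; x_7 = -88; x_8 = -128; x_9 = -80; x_{10} = 96; x_{11} = 352.

352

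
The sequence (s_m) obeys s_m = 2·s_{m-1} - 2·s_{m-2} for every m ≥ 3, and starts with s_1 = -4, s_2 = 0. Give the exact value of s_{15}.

Compute successive terms:
s_3 = 8  s_4 = 16  s_5 = 16  …  s_{12} = 256  s_{13} = 256  s_{14} = 0  s_{15} = -512.

-512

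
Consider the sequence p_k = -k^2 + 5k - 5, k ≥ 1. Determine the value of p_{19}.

p_{19} = -1·19^2 + 5·19 - 5 = -271.

-271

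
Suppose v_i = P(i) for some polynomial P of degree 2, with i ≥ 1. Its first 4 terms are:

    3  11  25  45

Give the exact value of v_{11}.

1st diffs: 8, 14, 20.
2nd diffs: 6, 6 (constant).
So v_i = 3i^2 - i + 1.
Evaluating at i = 11 gives v_{11} = 353.

353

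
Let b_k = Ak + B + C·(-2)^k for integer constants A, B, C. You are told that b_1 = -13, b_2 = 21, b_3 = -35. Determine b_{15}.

At k = 1, 2, 3: A + B - 2C = -13; 2A + B + 4C = 21; 3A + B - 8C = -35.
Subtracting the first from the second: A + 6C = 34.
Subtracting the second from the third: A - 12C = -56.
Solving: C = 5, A = 4, then B = -7.
So b_k = 4·k + (-7) + 5·(-2)^k; at k=15 this is -163787.

-163787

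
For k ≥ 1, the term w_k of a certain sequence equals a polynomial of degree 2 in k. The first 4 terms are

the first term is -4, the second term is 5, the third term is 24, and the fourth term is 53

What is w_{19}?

1688

1st diffs: 9, 19, 29.
2nd diffs: 10, 10 (constant).
Newton forward-difference form: w_k = -4 + 9·C(k-1,1) + 10·C(k-1,2).
At k = 19: k-1 = 18, so w_{19} = -4 + 162 + 1530 = 1688.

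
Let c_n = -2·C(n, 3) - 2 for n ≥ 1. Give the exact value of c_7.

C(7, 3) = 35, so c_7 = -72.

-72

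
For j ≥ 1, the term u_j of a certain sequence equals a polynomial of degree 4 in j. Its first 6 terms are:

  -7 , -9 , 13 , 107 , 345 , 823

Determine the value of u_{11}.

11853

1st diffs: -2, 22, 94, 238, 478.
2nd diffs: 24, 72, 144, 240.
3rd diffs: 48, 72, 96.
4th diffs: 24, 24 (constant).
So u_j = j^4 - 2j^3 - j^2 - 5.
Evaluating at j = 11 gives u_{11} = 11853.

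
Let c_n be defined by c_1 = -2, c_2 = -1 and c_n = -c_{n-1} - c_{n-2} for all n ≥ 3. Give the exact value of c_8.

-1

Iterate the recurrence:
c_3 = 3  c_4 = -2  c_5 = -1  c_6 = 3  c_7 = -2  c_8 = -1.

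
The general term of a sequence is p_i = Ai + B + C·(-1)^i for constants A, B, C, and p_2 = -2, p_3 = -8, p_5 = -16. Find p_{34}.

-130

At i = 2, 3, 5: 2A + B + C = -2; 3A + B - C = -8; 5A + B - C = -16.
Subtracting the first from the second: A - 2C = -6.
Subtracting the second from the third: 2A = -8.
Solving: C = 1, A = -4, then B = 5.
So p_i = -4·i + 5 + 1·(-1)^i; at i=34 this is -130.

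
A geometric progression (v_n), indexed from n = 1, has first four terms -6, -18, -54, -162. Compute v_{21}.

Common ratio r = 3.
v_n = (-6)·3^(n-1).
v_{21} = (-6)·3^20 = -20920706406.

-20920706406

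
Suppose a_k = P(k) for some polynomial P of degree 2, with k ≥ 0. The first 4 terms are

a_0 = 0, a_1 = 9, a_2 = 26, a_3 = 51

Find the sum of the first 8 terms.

700

1st diffs: 9, 17, 25.
2nd diffs: 8, 8 (constant).
Newton forward-difference form: a_k = 9·C(k,1) + 8·C(k,2).
Continuing: 84, 125, 174, 231.
Summing k = 0..7 (8 terms) gives 700.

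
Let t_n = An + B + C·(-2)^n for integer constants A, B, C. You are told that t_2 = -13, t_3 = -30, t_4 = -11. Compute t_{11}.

Write the equations: 2A + B + 4C = -13; 3A + B - 8C = -30; 4A + B + 16C = -11.
Subtracting the first from the second: A - 12C = -17.
Subtracting the second from the third: A + 24C = 19.
Solving: C = 1, A = -5, then B = -7.
Therefore t_{11} = -55 + (-7) + 1·(-2048) = -2110.

-2110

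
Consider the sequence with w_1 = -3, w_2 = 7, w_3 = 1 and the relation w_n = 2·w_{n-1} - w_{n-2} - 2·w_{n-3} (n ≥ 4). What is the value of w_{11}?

w_4 = 1;  w_5 = -13;  w_6 = -29;  w_7 = -47;  w_8 = -39;  w_9 = 27;  w_{10} = 187;  w_{11} = 425.

425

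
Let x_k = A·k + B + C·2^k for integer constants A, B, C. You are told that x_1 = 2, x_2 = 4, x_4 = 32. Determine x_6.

168

Write the equations: A + B + 2C = 2; 2A + B + 4C = 4; 4A + B + 16C = 32.
Subtracting the first from the second: A + 2C = 2.
Subtracting the second from the third: 2A + 12C = 28.
Solving: C = 3, A = -4, then B = 0.
Therefore x_6 = -24 + 0 + 3·64 = 168.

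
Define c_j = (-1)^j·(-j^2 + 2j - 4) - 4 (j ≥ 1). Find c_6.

-32

(-1)^6 = 1; -j^2 + 2j - 4 at j=6 is -28; so c_6 = -32.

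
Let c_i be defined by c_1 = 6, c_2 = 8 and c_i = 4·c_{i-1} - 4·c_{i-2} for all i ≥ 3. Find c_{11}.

-14336

Step forward from the initial values:
c_3 = 8; c_4 = 0; c_5 = -32; c_6 = -128; c_7 = -384; c_8 = -1024; c_9 = -2560; c_{10} = -6144; c_{11} = -14336.
(Characteristic roots are 2 and 2.)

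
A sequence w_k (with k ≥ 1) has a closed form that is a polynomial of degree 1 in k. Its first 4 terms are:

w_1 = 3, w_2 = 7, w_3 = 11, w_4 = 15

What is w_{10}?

1st diffs: 4, 4, 4 (constant).
So w_k = 4k - 1.
Evaluating at k = 10 gives w_{10} = 39.

39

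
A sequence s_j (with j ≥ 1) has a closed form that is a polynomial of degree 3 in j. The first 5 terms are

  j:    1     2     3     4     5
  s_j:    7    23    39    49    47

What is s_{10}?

-353

1st diffs: 16, 16, 10, -2.
2nd diffs: 0, -6, -12.
3rd diffs: -6, -6 (constant).
Newton forward-difference form: s_j = 7 + 16·C(j-1,1) + (-6)·C(j-1,3).
At j = 10: j-1 = 9, so s_{10} = 7 + 144 - 504 = -353.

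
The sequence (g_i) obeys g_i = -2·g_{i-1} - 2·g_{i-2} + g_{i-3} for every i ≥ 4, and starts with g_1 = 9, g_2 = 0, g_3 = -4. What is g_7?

Iterate the recurrence:
g_4 = 17;  g_5 = -26;  g_6 = 14;  g_7 = 41.

41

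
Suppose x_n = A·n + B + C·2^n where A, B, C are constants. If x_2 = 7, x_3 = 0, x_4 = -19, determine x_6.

-153

At n = 2, 3, 4: 2A + B + 4C = 7; 3A + B + 8C = 0; 4A + B + 16C = -19.
Subtracting the first from the second: A + 4C = -7.
Subtracting the second from the third: A + 8C = -19.
Solving: C = -3, A = 5, then B = 9.
Hence x_6 = 5·6 + 9 + (-3)·64 = -153.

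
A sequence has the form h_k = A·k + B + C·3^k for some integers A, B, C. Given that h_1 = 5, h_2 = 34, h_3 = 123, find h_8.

32788

Write the equations: A + B + 3C = 5; 2A + B + 9C = 34; 3A + B + 27C = 123.
Subtracting the first from the second: A + 6C = 29.
Subtracting the second from the third: A + 18C = 89.
Solving: C = 5, A = -1, then B = -9.
So h_k = -1·k + (-9) + 5·3^k; at k=8 this is 32788.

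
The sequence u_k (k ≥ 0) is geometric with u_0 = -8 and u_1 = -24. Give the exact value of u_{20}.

-27894275208

Common ratio r = 3.
u_k = (-8)·3^(k-0).
u_{20} = (-8)·3^20 = -27894275208.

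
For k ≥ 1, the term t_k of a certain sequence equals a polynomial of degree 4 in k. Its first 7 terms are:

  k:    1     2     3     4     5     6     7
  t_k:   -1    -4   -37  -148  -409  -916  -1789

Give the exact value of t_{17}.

-74209

1st diffs: -3, -33, -111, -261, -507, -873.
2nd diffs: -30, -78, -150, -246, -366.
3rd diffs: -48, -72, -96, -120.
4th diffs: -24, -24, -24 (constant).
Newton forward-difference form: t_k = -1 + (-3)·C(k-1,1) + (-30)·C(k-1,2) + (-48)·C(k-1,3) + (-24)·C(k-1,4).
At k = 17: k-1 = 16, so t_{17} = -1 - 48 - 3600 - 26880 - 43680 = -74209.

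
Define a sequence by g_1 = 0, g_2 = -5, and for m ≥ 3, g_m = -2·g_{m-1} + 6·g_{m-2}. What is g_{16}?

Step forward from the initial values:
g_3 = 10; g_4 = -50; g_5 = 160; …; g_{13} = 5209600; g_{14} = -18994880; g_{15} = 69247360; g_{16} = -252464000.

-252464000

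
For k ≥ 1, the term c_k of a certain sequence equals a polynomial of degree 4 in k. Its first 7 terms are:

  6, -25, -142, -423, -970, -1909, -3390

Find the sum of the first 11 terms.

1st diffs: -31, -117, -281, -547, -939, -1481.
2nd diffs: -86, -164, -266, -392, -542.
3rd diffs: -78, -102, -126, -150.
4th diffs: -24, -24, -24 (constant).
So c_k = -k^4 - 3k^3 + 5k + 5.
Continuing: -5587, -8698, -12945, -18574.
Summing k = 1..11 (11 terms) gives -52657.

-52657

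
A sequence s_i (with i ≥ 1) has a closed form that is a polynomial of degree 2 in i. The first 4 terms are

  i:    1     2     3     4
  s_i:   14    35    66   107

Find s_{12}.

795

1st diffs: 21, 31, 41.
2nd diffs: 10, 10 (constant).
Newton forward-difference form: s_i = 14 + 21·C(i-1,1) + 10·C(i-1,2).
At i = 12: i-1 = 11, so s_{12} = 14 + 231 + 550 = 795.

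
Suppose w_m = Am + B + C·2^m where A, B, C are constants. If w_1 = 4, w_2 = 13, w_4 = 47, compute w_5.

84

Write the equations: A + B + 2C = 4; 2A + B + 4C = 13; 4A + B + 16C = 47.
Subtracting the first from the second: A + 2C = 9.
Subtracting the second from the third: 2A + 12C = 34.
Solving: C = 2, A = 5, then B = -5.
Hence w_5 = 5·5 + (-5) + 2·32 = 84.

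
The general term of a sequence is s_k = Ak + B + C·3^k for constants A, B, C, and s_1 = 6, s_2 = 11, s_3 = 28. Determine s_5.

242

Write the equations: A + B + 3C = 6; 2A + B + 9C = 11; 3A + B + 27C = 28.
Subtracting the first from the second: A + 6C = 5.
Subtracting the second from the third: A + 18C = 17.
Solving: C = 1, A = -1, then B = 4.
Therefore s_5 = -5 + 4 + 1·243 = 242.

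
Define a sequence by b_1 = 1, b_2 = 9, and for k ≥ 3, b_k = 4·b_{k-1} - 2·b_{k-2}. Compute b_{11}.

Iterate the recurrence:
b_3 = 34, b_4 = 118, b_5 = 404, b_6 = 1380, b_7 = 4712, b_8 = 16088, b_9 = 54928, b_{10} = 187536, b_{11} = 640288.

640288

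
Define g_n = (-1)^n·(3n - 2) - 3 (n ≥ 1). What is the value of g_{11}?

-34

(-1)^11 = -1; 3n - 2 at n=11 is 31; so g_{11} = -34.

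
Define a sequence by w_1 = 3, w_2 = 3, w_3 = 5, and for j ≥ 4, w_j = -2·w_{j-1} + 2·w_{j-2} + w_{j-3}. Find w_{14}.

Step forward from the initial values:
w_4 = -1;  w_5 = 15;  w_6 = -27;  …;  w_{11} = 3743;  w_{12} = -9787;  w_{13} = 25635;  w_{14} = -67101.

-67101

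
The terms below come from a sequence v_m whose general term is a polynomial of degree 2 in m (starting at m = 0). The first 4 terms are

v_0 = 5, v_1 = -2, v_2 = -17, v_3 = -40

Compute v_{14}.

1st diffs: -7, -15, -23.
2nd diffs: -8, -8 (constant).
Newton forward-difference form: v_m = 5 + (-7)·C(m,1) + (-8)·C(m,2).
At m = 14: m = 14, so v_{14} = 5 - 98 - 728 = -821.

-821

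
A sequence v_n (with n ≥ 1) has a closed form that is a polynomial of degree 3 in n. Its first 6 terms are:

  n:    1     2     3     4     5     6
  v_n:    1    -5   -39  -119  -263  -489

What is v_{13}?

-5879

1st diffs: -6, -34, -80, -144, -226.
2nd diffs: -28, -46, -64, -82.
3rd diffs: -18, -18, -18 (constant).
Newton forward-difference form: v_n = 1 + (-6)·C(n-1,1) + (-28)·C(n-1,2) + (-18)·C(n-1,3).
At n = 13: n-1 = 12, so v_{13} = 1 - 72 - 1848 - 3960 = -5879.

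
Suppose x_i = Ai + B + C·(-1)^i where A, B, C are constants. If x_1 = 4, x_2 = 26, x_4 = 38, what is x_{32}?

206

The three given values yield: A + B - C = 4; 2A + B + C = 26; 4A + B + C = 38.
Subtracting the first from the second: A + 2C = 22.
Subtracting the second from the third: 2A = 12.
Solving: C = 8, A = 6, then B = 6.
Therefore x_{32} = 192 + 6 + 8·1 = 206.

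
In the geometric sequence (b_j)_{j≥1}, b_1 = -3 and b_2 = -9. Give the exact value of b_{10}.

-59049

Common ratio r = 3.
b_j = (-3)·3^(j-1).
b_{10} = (-3)·3^9 = -59049.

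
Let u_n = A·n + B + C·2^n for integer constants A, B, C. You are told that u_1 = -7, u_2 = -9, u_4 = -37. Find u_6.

-173

At n = 1, 2, 4: A + B + 2C = -7; 2A + B + 4C = -9; 4A + B + 16C = -37.
Subtracting the first from the second: A + 2C = -2.
Subtracting the second from the third: 2A + 12C = -28.
Solving: C = -3, A = 4, then B = -5.
Hence u_6 = 4·6 + (-5) + (-3)·64 = -173.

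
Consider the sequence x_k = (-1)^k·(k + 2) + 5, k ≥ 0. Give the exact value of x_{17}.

-14

(-1)^17 = -1; k + 2 at k=17 is 19; so x_{17} = -14.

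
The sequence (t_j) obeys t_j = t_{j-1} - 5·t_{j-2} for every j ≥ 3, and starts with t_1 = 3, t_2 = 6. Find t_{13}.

-56109

Step forward from the initial values:
t_3 = -9  t_4 = -39  t_5 = 6  …  t_{10} = 2481  t_{11} = 10926  t_{12} = -1479  t_{13} = -56109.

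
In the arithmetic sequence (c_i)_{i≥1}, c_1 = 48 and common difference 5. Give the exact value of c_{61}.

348

c_i = 48 + (i - 1)·5.
c_{61} = 48 + 60·5 = 348.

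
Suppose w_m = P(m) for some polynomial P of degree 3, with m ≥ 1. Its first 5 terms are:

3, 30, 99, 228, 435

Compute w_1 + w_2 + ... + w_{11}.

1st diffs: 27, 69, 129, 207.
2nd diffs: 42, 60, 78.
3rd diffs: 18, 18 (constant).
Newton forward-difference form: w_m = 3 + 27·C(m-1,1) + 42·C(m-1,2) + 18·C(m-1,3).
Continuing: …, 738, 1155, 1704, 2403, …, w_{11} = 4323.
Summing m = 1..11 (11 terms) gives 14388.

14388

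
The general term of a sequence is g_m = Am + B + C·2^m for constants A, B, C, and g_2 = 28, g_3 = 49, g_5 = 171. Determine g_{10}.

5136

Write the equations: 2A + B + 4C = 28; 3A + B + 8C = 49; 5A + B + 32C = 171.
Subtracting the first from the second: A + 4C = 21.
Subtracting the second from the third: 2A + 24C = 122.
Solving: C = 5, A = 1, then B = 6.
Therefore g_{10} = 10 + 6 + 5·1024 = 5136.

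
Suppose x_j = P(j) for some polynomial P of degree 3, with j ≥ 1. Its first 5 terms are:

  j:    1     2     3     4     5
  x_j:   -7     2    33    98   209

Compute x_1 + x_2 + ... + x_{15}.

1st diffs: 9, 31, 65, 111.
2nd diffs: 22, 34, 46.
3rd diffs: 12, 12 (constant).
Newton forward-difference form: x_j = -7 + 9·C(j-1,1) + 22·C(j-1,2) + 12·C(j-1,3).
Continuing: …, 378, 617, 938, 1353, …, x_{15} = 6489.
Summing j = 1..15 (15 terms) gives 27230.

27230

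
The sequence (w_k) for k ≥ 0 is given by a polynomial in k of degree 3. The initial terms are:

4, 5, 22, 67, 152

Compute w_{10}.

1st diffs: 1, 17, 45, 85.
2nd diffs: 16, 28, 40.
3rd diffs: 12, 12 (constant).
Newton forward-difference form: w_k = 4 + 1·C(k,1) + 16·C(k,2) + 12·C(k,3).
At k = 10: k = 10, so w_{10} = 4 + 10 + 720 + 1440 = 2174.

2174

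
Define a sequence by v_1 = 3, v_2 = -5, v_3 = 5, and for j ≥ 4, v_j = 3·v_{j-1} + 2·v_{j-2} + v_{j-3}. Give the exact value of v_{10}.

18619

v_4 = 8, v_5 = 29, v_6 = 108, v_7 = 390, v_8 = 1415, v_9 = 5133, v_{10} = 18619.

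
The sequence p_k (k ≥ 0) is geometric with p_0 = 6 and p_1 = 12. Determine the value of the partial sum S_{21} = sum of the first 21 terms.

Common ratio r = 2.
p_k = 6·2^(k-0).
S = 6·(2^21 - 1)/(2 - 1) = 6·(2097152 - 1)/(1) = 12582906.

12582906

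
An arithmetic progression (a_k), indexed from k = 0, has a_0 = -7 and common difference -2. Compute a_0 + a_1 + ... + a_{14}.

a_k = -7 + (k - 0)·(-2).
a_{14} = -35; S = 15·(-7 + (-35))/2 = -315.

-315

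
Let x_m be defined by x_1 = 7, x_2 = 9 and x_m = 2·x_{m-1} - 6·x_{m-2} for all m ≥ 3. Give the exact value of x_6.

492

Iterate the recurrence:
x_3 = -24;  x_4 = -102;  x_5 = -60;  x_6 = 492.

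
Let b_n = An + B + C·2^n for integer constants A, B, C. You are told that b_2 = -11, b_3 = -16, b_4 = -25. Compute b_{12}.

Write the equations: 2A + B + 4C = -11; 3A + B + 8C = -16; 4A + B + 16C = -25.
Subtracting the first from the second: A + 4C = -5.
Subtracting the second from the third: A + 8C = -9.
Solving: C = -1, A = -1, then B = -5.
Therefore b_{12} = -12 + (-5) + (-1)·4096 = -4113.

-4113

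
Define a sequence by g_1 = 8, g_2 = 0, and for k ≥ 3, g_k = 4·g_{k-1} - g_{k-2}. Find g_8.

Step forward from the initial values:
g_3 = -8, g_4 = -32, g_5 = -120, g_6 = -448, g_7 = -1672, g_8 = -6240.

-6240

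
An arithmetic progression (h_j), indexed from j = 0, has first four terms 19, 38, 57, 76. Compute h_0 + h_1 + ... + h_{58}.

33630

Common difference d = 19.
h_j = 19 + (j - 0)·19.
h_{58} = 1121; S = 59·(19 + 1121)/2 = 33630.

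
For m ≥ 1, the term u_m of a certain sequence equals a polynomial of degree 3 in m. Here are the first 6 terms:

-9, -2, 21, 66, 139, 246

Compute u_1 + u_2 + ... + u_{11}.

1st diffs: 7, 23, 45, 73, 107.
2nd diffs: 16, 22, 28, 34.
3rd diffs: 6, 6, 6 (constant).
Newton forward-difference form: u_m = -9 + 7·C(m-1,1) + 16·C(m-1,2) + 6·C(m-1,3).
Continuing: …, 393, 586, 831, 1134, …, u_{11} = 1501.
Summing m = 1..11 (11 terms) gives 4906.

4906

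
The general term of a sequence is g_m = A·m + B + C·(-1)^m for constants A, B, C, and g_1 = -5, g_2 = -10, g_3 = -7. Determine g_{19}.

The three given values yield: A + B - C = -5; 2A + B + C = -10; 3A + B - C = -7.
Subtracting the first from the second: A + 2C = -5.
Subtracting the second from the third: A - 2C = 3.
Solving: C = -2, A = -1, then B = -6.
Hence g_{19} = -1·19 + (-6) + (-2)·(-1) = -23.

-23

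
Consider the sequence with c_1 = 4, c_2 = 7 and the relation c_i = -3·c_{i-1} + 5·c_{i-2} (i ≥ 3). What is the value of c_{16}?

900048278

Compute successive terms:
c_3 = -1, c_4 = 38, c_5 = -119, …, c_{13} = -12212924, c_{14} = 51203887, c_{15} = -214676281, c_{16} = 900048278.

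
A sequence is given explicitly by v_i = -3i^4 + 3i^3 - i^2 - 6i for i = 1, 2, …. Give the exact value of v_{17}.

v_{17} = -3·17^4 + 3·17^3 - 1·17^2 - 6·17 = -236215.

-236215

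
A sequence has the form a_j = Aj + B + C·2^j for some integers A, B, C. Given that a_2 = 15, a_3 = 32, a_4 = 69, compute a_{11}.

10208

Write the equations: 2A + B + 4C = 15; 3A + B + 8C = 32; 4A + B + 16C = 69.
Subtracting the first from the second: A + 4C = 17.
Subtracting the second from the third: A + 8C = 37.
Solving: C = 5, A = -3, then B = 1.
Hence a_{11} = -3·11 + 1 + 5·2048 = 10208.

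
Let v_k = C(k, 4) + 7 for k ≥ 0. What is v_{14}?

1008

C(14, 4) = 1001, so v_{14} = 1008.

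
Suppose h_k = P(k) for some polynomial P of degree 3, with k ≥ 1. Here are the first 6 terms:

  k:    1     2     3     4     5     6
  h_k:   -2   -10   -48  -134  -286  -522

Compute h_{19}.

-19424

1st diffs: -8, -38, -86, -152, -236.
2nd diffs: -30, -48, -66, -84.
3rd diffs: -18, -18, -18 (constant).
Newton forward-difference form: h_k = -2 + (-8)·C(k-1,1) + (-30)·C(k-1,2) + (-18)·C(k-1,3).
At k = 19: k-1 = 18, so h_{19} = -2 - 144 - 4590 - 14688 = -19424.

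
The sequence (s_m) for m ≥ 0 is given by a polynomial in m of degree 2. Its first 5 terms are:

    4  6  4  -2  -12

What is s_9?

-122

1st diffs: 2, -2, -6, -10.
2nd diffs: -4, -4, -4 (constant).
So s_m = -2m^2 + 4m + 4.
Evaluating at m = 9 gives s_9 = -122.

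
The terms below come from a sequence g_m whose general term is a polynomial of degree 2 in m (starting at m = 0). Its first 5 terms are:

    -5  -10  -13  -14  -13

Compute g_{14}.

107

1st diffs: -5, -3, -1, 1.
2nd diffs: 2, 2, 2 (constant).
So g_m = m^2 - 6m - 5.
Evaluating at m = 14 gives g_{14} = 107.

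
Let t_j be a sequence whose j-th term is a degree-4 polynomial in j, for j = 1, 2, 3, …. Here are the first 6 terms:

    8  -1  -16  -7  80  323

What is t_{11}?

1st diffs: -9, -15, 9, 87, 243.
2nd diffs: -6, 24, 78, 156.
3rd diffs: 30, 54, 78.
4th diffs: 24, 24 (constant).
So t_j = j^4 - 5j^3 + 2j^2 + 5j + 5.
Evaluating at j = 11 gives t_{11} = 8288.

8288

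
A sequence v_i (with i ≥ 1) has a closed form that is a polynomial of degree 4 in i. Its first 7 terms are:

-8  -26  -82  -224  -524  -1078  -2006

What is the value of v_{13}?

1st diffs: -18, -56, -142, -300, -554, -928.
2nd diffs: -38, -86, -158, -254, -374.
3rd diffs: -48, -72, -96, -120.
4th diffs: -24, -24, -24 (constant).
Newton forward-difference form: v_i = -8 + (-18)·C(i-1,1) + (-38)·C(i-1,2) + (-48)·C(i-1,3) + (-24)·C(i-1,4).
At i = 13: i-1 = 12, so v_{13} = -8 - 216 - 2508 - 10560 - 11880 = -25172.

-25172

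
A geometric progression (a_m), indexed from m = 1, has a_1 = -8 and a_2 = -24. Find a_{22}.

-83682825624

Common ratio r = 3.
a_m = (-8)·3^(m-1).
a_{22} = (-8)·3^21 = -83682825624.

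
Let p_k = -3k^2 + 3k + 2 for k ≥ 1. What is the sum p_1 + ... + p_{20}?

-7940

Over k = 1..20: Σk = 210, Σk² = 2870.
Total = (-3)·2870 + (3)·210 + (2)·20 = -7940.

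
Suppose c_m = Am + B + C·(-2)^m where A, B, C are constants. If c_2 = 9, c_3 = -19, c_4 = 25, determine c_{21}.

The three given values yield: 2A + B + 4C = 9; 3A + B - 8C = -19; 4A + B + 16C = 25.
Subtracting the first from the second: A - 12C = -28.
Subtracting the second from the third: A + 24C = 44.
Solving: C = 2, A = -4, then B = 9.
So c_m = -4·m + 9 + 2·(-2)^m; at m=21 this is -4194379.

-4194379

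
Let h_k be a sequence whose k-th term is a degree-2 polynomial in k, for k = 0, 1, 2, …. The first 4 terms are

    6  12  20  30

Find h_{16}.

342

1st diffs: 6, 8, 10.
2nd diffs: 2, 2 (constant).
Newton forward-difference form: h_k = 6 + 6·C(k,1) + 2·C(k,2).
At k = 16: k = 16, so h_{16} = 6 + 96 + 240 = 342.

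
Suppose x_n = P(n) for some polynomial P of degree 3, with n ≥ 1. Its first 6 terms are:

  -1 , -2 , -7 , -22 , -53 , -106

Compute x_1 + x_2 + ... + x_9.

1st diffs: -1, -5, -15, -31, -53.
2nd diffs: -4, -10, -16, -22.
3rd diffs: -6, -6, -6 (constant).
Newton forward-difference form: x_n = -1 + (-1)·C(n-1,1) + (-4)·C(n-1,2) + (-6)·C(n-1,3).
Continuing: -187, -302, -457.
Summing n = 1..9 (9 terms) gives -1137.

-1137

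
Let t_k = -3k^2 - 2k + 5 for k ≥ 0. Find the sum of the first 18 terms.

-5571

Over k = 0..17: Σk = 153, Σk² = 1785.
Total = (-3)·1785 + (-2)·153 + (5)·18 = -5571.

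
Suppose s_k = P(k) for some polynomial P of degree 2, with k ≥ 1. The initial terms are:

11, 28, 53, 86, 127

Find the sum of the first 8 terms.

1012

1st diffs: 17, 25, 33, 41.
2nd diffs: 8, 8, 8 (constant).
So s_k = 4k^2 + 5k + 2.
Continuing: 176, 233, 298.
Summing k = 1..8 (8 terms) gives 1012.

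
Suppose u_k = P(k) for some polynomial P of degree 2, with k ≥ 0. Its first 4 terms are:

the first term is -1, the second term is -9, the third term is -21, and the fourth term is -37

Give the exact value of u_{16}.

-609

1st diffs: -8, -12, -16.
2nd diffs: -4, -4 (constant).
Newton forward-difference form: u_k = -1 + (-8)·C(k,1) + (-4)·C(k,2).
At k = 16: k = 16, so u_{16} = -1 - 128 - 480 = -609.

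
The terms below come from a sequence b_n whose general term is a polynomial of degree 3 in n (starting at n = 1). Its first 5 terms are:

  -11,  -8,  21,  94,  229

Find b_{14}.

7204

1st diffs: 3, 29, 73, 135.
2nd diffs: 26, 44, 62.
3rd diffs: 18, 18 (constant).
So b_n = 3n^3 - 5n^2 - 3n - 6.
Evaluating at n = 14 gives b_{14} = 7204.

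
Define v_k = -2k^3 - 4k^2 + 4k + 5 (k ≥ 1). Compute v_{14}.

v_{14} = -2·14^3 - 4·14^2 + 4·14 + 5 = -6211.

-6211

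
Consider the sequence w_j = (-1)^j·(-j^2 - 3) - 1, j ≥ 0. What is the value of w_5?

27

(-1)^5 = -1; -j^2 - 3 at j=5 is -28; so w_5 = 27.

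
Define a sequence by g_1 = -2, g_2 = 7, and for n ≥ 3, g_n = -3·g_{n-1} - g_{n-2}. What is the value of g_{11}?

-42187

Compute successive terms:
g_3 = -19; g_4 = 50; g_5 = -131; g_6 = 343; g_7 = -898; g_8 = 2351; g_9 = -6155; g_{10} = 16114; g_{11} = -42187.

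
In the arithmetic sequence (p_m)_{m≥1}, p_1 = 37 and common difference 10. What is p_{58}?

607

p_m = 37 + (m - 1)·10.
p_{58} = 37 + 57·10 = 607.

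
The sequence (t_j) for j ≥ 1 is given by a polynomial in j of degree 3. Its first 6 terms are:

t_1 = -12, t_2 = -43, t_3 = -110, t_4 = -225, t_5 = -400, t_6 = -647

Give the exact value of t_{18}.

1st diffs: -31, -67, -115, -175, -247.
2nd diffs: -36, -48, -60, -72.
3rd diffs: -12, -12, -12 (constant).
So t_j = -2j^3 - 6j^2 + j - 5.
Evaluating at j = 18 gives t_{18} = -13595.

-13595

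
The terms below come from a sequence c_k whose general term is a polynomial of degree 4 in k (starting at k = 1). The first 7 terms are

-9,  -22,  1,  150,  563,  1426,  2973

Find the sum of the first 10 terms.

34641

1st diffs: -13, 23, 149, 413, 863, 1547.
2nd diffs: 36, 126, 264, 450, 684.
3rd diffs: 90, 138, 186, 234.
4th diffs: 48, 48, 48 (constant).
Newton forward-difference form: c_k = -9 + (-13)·C(k-1,1) + 36·C(k-1,2) + 90·C(k-1,3) + 48·C(k-1,4).
Continuing: 5486, 9295, 14778.
Summing k = 1..10 (10 terms) gives 34641.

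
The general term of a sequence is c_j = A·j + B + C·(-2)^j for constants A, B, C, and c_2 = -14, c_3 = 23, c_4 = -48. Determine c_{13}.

Write the equations: 2A + B + 4C = -14; 3A + B - 8C = 23; 4A + B + 16C = -48.
Subtracting the first from the second: A - 12C = 37.
Subtracting the second from the third: A + 24C = -71.
Solving: C = -3, A = 1, then B = -4.
Therefore c_{13} = 13 + (-4) + (-3)·(-8192) = 24585.

24585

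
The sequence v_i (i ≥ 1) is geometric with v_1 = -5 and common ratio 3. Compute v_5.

-405

v_i = (-5)·3^(i-1).
v_5 = (-5)·3^4 = -405.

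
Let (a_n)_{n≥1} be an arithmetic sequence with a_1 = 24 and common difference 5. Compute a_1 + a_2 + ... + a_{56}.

9044

a_n = 24 + (n - 1)·5.
a_{56} = 299; S = 56·(24 + 299)/2 = 9044.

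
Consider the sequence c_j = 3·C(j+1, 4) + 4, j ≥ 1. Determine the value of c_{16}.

7144

C(17, 4) = 2380, so c_{16} = 7144.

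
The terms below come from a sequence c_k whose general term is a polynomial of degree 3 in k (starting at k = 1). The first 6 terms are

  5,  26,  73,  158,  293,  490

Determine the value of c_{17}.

10181

1st diffs: 21, 47, 85, 135, 197.
2nd diffs: 26, 38, 50, 62.
3rd diffs: 12, 12, 12 (constant).
So c_k = 2k^3 + k^2 + 4k - 2.
Evaluating at k = 17 gives c_{17} = 10181.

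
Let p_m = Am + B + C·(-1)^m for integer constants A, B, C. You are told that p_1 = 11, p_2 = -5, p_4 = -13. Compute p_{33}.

The three given values yield: A + B - C = 11; 2A + B + C = -5; 4A + B + C = -13.
Subtracting the first from the second: A + 2C = -16.
Subtracting the second from the third: 2A = -8.
Solving: C = -6, A = -4, then B = 9.
Therefore p_{33} = -132 + 9 + (-6)·(-1) = -117.

-117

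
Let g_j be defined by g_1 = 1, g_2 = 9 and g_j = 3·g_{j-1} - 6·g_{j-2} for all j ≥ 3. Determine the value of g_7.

-459

Applying the relation repeatedly:
g_3 = 21, g_4 = 9, g_5 = -99, g_6 = -351, g_7 = -459.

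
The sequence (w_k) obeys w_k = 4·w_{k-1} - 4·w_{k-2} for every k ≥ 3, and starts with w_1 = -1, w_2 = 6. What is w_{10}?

Iterate the recurrence:
w_3 = 28;  w_4 = 88;  w_5 = 240;  w_6 = 608;  w_7 = 1472;  w_8 = 3456;  w_9 = 7936;  w_{10} = 17920.
(Characteristic roots are 2 and 2.)

17920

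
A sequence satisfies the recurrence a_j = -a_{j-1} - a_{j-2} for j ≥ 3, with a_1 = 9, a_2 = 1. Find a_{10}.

9

Applying the relation repeatedly:
a_3 = -10;  a_4 = 9;  a_5 = 1;  a_6 = -10;  a_7 = 9;  a_8 = 1;  a_9 = -10;  a_{10} = 9.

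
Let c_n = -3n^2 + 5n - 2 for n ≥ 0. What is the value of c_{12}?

c_{12} = -3·12^2 + 5·12 - 2 = -374.

-374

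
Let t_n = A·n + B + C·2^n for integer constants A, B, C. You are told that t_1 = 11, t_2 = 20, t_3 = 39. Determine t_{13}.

The three given values yield: A + B + 2C = 11; 2A + B + 4C = 20; 3A + B + 8C = 39.
Subtracting the first from the second: A + 2C = 9.
Subtracting the second from the third: A + 4C = 19.
Solving: C = 5, A = -1, then B = 2.
So t_n = -1·n + 2 + 5·2^n; at n=13 this is 40949.

40949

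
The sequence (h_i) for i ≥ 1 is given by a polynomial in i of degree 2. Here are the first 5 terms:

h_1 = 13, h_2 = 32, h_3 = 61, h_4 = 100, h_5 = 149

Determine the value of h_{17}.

1517

1st diffs: 19, 29, 39, 49.
2nd diffs: 10, 10, 10 (constant).
So h_i = 5i^2 + 4i + 4.
Evaluating at i = 17 gives h_{17} = 1517.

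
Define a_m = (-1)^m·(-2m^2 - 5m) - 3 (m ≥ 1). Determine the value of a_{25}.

(-1)^25 = -1; -2m^2 - 5m at m=25 is -1375; so a_{25} = 1372.

1372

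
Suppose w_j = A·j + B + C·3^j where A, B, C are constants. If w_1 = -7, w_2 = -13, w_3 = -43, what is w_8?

At j = 1, 2, 3: A + B + 3C = -7; 2A + B + 9C = -13; 3A + B + 27C = -43.
Subtracting the first from the second: A + 6C = -6.
Subtracting the second from the third: A + 18C = -30.
Solving: C = -2, A = 6, then B = -7.
Therefore w_8 = 48 + (-7) + (-2)·6561 = -13081.

-13081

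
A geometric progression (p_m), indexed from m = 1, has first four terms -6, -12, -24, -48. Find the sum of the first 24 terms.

Common ratio r = 2.
p_m = (-6)·2^(m-1).
S = (-6)·(2^24 - 1)/(2 - 1) = (-6)·(16777216 - 1)/(1) = -100663290.

-100663290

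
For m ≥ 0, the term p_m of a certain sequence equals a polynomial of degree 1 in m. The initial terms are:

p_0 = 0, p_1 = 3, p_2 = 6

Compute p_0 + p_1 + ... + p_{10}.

1st diffs: 3, 3 (constant).
So p_m = 3m.
Continuing: …, 9, 12, 15, 18, …, p_{10} = 30.
Summing m = 0..10 (11 terms) gives 165.

165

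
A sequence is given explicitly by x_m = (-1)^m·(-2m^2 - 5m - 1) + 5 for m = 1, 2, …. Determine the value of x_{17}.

(-1)^17 = -1; -2m^2 - 5m - 1 at m=17 is -664; so x_{17} = 669.

669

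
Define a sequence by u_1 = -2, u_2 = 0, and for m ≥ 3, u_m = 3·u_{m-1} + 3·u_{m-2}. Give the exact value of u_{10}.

-55890

Iterate the recurrence:
u_3 = -6;  u_4 = -18;  u_5 = -72;  u_6 = -270;  u_7 = -1026;  u_8 = -3888;  u_9 = -14742;  u_{10} = -55890.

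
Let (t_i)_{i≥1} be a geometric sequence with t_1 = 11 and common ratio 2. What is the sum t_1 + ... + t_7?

1397

t_i = 11·2^(i-1).
S = 11·(2^7 - 1)/(2 - 1) = 11·(128 - 1)/(1) = 1397.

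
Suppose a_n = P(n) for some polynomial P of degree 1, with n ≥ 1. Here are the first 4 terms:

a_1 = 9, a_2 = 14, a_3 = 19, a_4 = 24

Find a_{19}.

99

1st diffs: 5, 5, 5 (constant).
So a_n = 5n + 4.
Evaluating at n = 19 gives a_{19} = 99.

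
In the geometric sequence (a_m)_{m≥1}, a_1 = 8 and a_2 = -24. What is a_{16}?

Common ratio r = -3.
a_m = 8·(-3)^(m-1).
a_{16} = 8·(-3)^15 = -114791256.

-114791256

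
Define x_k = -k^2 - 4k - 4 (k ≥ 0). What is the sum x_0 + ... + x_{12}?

-1014

Over k = 0..12: Σk = 78, Σk² = 650.
Total = (-1)·650 + (-4)·78 + (-4)·13 = -1014.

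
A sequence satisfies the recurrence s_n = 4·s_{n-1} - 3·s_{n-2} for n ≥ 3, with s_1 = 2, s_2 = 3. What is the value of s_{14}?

797163

Applying the relation repeatedly:
s_3 = 6  s_4 = 15  s_5 = 42  …  s_{11} = 29526  s_{12} = 88575  s_{13} = 265722  s_{14} = 797163.
(Characteristic roots are 3 and 1.)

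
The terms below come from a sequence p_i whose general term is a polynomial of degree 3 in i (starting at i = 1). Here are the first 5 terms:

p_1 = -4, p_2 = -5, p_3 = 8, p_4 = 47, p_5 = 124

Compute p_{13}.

3548

1st diffs: -1, 13, 39, 77.
2nd diffs: 14, 26, 38.
3rd diffs: 12, 12 (constant).
Newton forward-difference form: p_i = -4 + (-1)·C(i-1,1) + 14·C(i-1,2) + 12·C(i-1,3).
At i = 13: i-1 = 12, so p_{13} = -4 - 12 + 924 + 2640 = 3548.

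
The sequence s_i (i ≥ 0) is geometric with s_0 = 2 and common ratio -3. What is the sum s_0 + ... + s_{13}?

s_i = 2·(-3)^(i-0).
S = 2·((-3)^14 - 1)/(-3 - 1) = 2·(4782969 - 1)/(-4) = -2391484.

-2391484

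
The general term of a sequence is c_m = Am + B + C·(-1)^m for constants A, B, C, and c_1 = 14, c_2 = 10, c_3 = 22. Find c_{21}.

Write the equations: A + B - C = 14; 2A + B + C = 10; 3A + B - C = 22.
Subtracting the first from the second: A + 2C = -4.
Subtracting the second from the third: A - 2C = 12.
Solving: C = -4, A = 4, then B = 6.
Therefore c_{21} = 84 + 6 + (-4)·(-1) = 94.

94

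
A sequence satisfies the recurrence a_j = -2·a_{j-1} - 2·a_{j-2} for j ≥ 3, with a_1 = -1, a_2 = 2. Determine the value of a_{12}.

Applying the relation repeatedly:
a_3 = -2;  a_4 = 0;  a_5 = 4;  a_6 = -8;  a_7 = 8;  a_8 = 0;  a_9 = -16;  a_{10} = 32;  a_{11} = -32;  a_{12} = 0.

0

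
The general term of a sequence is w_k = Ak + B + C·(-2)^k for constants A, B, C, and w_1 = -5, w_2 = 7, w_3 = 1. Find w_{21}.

-2097035

At k = 1, 2, 3: A + B - 2C = -5; 2A + B + 4C = 7; 3A + B - 8C = 1.
Subtracting the first from the second: A + 6C = 12.
Subtracting the second from the third: A - 12C = -6.
Solving: C = 1, A = 6, then B = -9.
Hence w_{21} = 6·21 + (-9) + 1·(-2097152) = -2097035.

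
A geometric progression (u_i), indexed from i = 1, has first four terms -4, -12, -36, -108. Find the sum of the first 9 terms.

Common ratio r = 3.
u_i = (-4)·3^(i-1).
S = (-4)·(3^9 - 1)/(3 - 1) = (-4)·(19683 - 1)/(2) = -39364.

-39364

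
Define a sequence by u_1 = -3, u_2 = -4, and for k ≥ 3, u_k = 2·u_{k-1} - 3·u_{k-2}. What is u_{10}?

212

Applying the relation repeatedly:
u_3 = 1, u_4 = 14, u_5 = 25, u_6 = 8, u_7 = -59, u_8 = -142, u_9 = -107, u_{10} = 212.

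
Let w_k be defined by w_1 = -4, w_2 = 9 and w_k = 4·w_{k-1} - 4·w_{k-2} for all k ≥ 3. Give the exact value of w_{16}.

4046848

w_3 = 52;  w_4 = 172;  w_5 = 480;  …;  w_{13} = 401408;  w_{14} = 872448;  w_{15} = 1884160;  w_{16} = 4046848.
(Characteristic roots are 2 and 2.)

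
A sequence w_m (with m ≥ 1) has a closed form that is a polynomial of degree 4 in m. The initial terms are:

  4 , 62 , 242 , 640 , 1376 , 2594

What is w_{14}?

54890

1st diffs: 58, 180, 398, 736, 1218.
2nd diffs: 122, 218, 338, 482.
3rd diffs: 96, 120, 144.
4th diffs: 24, 24 (constant).
Newton forward-difference form: w_m = 4 + 58·C(m-1,1) + 122·C(m-1,2) + 96·C(m-1,3) + 24·C(m-1,4).
At m = 14: m-1 = 13, so w_{14} = 4 + 754 + 9516 + 27456 + 17160 = 54890.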